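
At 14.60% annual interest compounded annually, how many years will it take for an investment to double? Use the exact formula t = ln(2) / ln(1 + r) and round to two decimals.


Doubling condition: (1 + r)^t = 2
Take ln of both sides: t × ln(1 + r) = ln(2)
t = ln(2) / ln(1 + r)
t = 0.693147 / 0.136278
t = 5.09

t = ln(2) / ln(1 + r) = 5.09 years


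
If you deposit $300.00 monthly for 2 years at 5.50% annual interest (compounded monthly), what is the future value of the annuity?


Future value of an ordinary annuity: FV = PMT × ((1 + r)^n − 1) / r
Monthly rate r = 0.055/12 ≈ 0.00458333, n = 24
FV = $300.00 × ((1 + 0.055/12)^24 − 1) / (0.055/12)
FV = $300.00 × 25.308560
FV = $7,592.57

FV = PMT × ((1+r)^n - 1)/r = $7,592.57


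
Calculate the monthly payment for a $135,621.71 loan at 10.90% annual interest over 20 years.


Loan payment formula: PMT = PV × r / (1 − (1 + r)^(−n))
Monthly rate r = 0.109/12 ≈ 0.00908333, n = 240 months
Denominator: 1 − (1 + 0.109/12)^(−240) = 0.885841
PMT = $135,621.71 × (0.109/12) / 0.885841
PMT = $1,390.65 per month

PMT = PV × r / (1-(1+r)^(-n)) = $1,390.65/month


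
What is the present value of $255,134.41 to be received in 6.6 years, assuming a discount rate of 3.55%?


Present value formula: PV = FV / (1 + r)^t
PV = $255,134.41 / (1 + 0.0355)^6.6
PV = $255,134.41 / 1.2588984
PV = $202,664.81

PV = FV / (1 + r)^t = $202,664.81


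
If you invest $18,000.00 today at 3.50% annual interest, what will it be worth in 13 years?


Future value formula: FV = PV × (1 + r)^t
FV = $18,000.00 × (1 + 0.035)^13
FV = $18,000.00 × 1.563956
FV = $28,151.21

FV = PV × (1 + r)^t = $28,151.21


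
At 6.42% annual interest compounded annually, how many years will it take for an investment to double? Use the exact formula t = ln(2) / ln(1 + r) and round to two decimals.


Doubling condition: (1 + r)^t = 2
Take ln of both sides: t × ln(1 + r) = ln(2)
t = ln(2) / ln(1 + r)
t = 0.693147 / 0.062223
t = 11.14

t = ln(2) / ln(1 + r) = 11.14 years


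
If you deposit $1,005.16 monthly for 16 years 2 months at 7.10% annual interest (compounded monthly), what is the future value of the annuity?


Future value of an ordinary annuity: FV = PMT × ((1 + r)^n − 1) / r
Monthly rate r = 0.071/12 ≈ 0.00591667, n = 194
FV = $1,005.16 × ((1 + 0.071/12)^194 − 1) / (0.071/12)
FV = $1,005.16 × 361.8112586
FV = $363,678.20

FV = PMT × ((1+r)^n - 1)/r = $363,678.20


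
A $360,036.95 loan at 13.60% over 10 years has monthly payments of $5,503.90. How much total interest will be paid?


Total paid over the life of the loan = PMT × n.
Total paid = $5,503.90 × 120 = $660,468.00
Total interest = total paid − principal = $660,468.00 − $360,036.95 = $300,431.05

Total interest = (PMT × n) - PV = $300,431.05


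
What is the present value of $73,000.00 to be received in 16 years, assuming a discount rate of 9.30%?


Present value formula: PV = FV / (1 + r)^t
PV = $73,000.00 / (1 + 0.093)^16
PV = $73,000.00 / 4.148801
PV = $17,595.45

PV = FV / (1 + r)^t = $17,595.45


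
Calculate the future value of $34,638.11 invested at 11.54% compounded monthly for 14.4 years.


Compound interest formula: A = P(1 + r/n)^(nt)
A = $34,638.11 × (1 + 0.1154/12)^(12 × 14.4)
Growth factor: (1 + 0.1154/12)^172.8 = 5.22691148
A = $34,638.11 × 5.22691148
A = $181,050.33

A = P(1 + r/n)^(nt) = $181,050.33


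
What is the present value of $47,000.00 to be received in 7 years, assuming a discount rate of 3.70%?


Present value formula: PV = FV / (1 + r)^t
PV = $47,000.00 / (1 + 0.037)^7
PV = $47,000.00 / 1.289589
PV = $36,445.72

PV = FV / (1 + r)^t = $36,445.72


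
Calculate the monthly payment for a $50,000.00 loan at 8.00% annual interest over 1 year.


Loan payment formula: PMT = PV × r / (1 − (1 + r)^(−n))
Monthly rate r = 0.08/12 ≈ 0.00666667, n = 12 months
Denominator: 1 − (1 + 0.08/12)^(−12) = 0.0766385
PMT = $50,000.00 × (0.08/12) / 0.0766385
PMT = $4,349.42 per month

PMT = PV × r / (1-(1+r)^(-n)) = $4,349.42/month


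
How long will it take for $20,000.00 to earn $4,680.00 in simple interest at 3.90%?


Rearrange the simple interest formula for t:
I = P × r × t  ⇒  t = I / (P × r)
t = $4,680.00 / ($20,000.00 × 0.039)
t = 6

t = I/(P×r) = 6 years


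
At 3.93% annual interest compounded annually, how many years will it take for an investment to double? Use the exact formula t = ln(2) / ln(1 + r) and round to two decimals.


Doubling condition: (1 + r)^t = 2
Take ln of both sides: t × ln(1 + r) = ln(2)
t = ln(2) / ln(1 + r)
t = 0.693147 / 0.038547
t = 17.98

t = ln(2) / ln(1 + r) = 17.98 years


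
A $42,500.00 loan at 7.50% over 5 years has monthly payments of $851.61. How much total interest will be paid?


Total paid over the life of the loan = PMT × n.
Total paid = $851.61 × 60 = $51,096.60
Total interest = total paid − principal = $51,096.60 − $42,500.00 = $8,596.60

Total interest = (PMT × n) - PV = $8,596.60


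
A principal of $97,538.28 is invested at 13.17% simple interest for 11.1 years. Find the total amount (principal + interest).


Total amount formula: A = P(1 + rt) = P + P·r·t
Interest: I = P × r × t = $97,538.28 × 0.1317 × 11.1 = $142,588.29
A = P + I = $97,538.28 + $142,588.29 = $240,126.57

A = P + I = P(1 + rt) = $240,126.57


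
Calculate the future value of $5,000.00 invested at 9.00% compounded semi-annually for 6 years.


Compound interest formula: A = P(1 + r/n)^(nt)
A = $5,000.00 × (1 + 0.09/2)^(2 × 6)
Growth factor: (1 + 0.09/2)^12 = 1.6958814
A = $5,000.00 × 1.6958814
A = $8,479.41

A = P(1 + r/n)^(nt) = $8,479.41


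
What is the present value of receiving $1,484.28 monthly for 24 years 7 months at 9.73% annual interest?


Present value of an ordinary annuity: PV = PMT × (1 − (1 + r)^(−n)) / r
Monthly rate r = 0.0973/12 ≈ 0.00810833, n = 295
PV = $1,484.28 × (1 − (1 + 0.0973/12)^(−295)) / (0.0973/12)
PV = $1,484.28 × 111.942024
PV = $166,153.31

PV = PMT × (1-(1+r)^(-n))/r = $166,153.31


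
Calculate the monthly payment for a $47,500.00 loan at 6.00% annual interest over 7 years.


Loan payment formula: PMT = PV × r / (1 − (1 + r)^(−n))
Monthly rate r = 0.06/12 = 0.005, n = 84 months
Denominator: 1 − (1 + 0.06/12)^(−84) = 0.342265
PMT = $47,500.00 × (0.06/12) / 0.342265
PMT = $693.91 per month

PMT = PV × r / (1-(1+r)^(-n)) = $693.91/month


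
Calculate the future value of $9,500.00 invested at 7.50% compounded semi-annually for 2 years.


Compound interest formula: A = P(1 + r/n)^(nt)
A = $9,500.00 × (1 + 0.075/2)^(2 × 2)
Growth factor: (1 + 0.075/2)^4 = 1.1586504
A = $9,500.00 × 1.1586504
A = $11,007.18

A = P(1 + r/n)^(nt) = $11,007.18


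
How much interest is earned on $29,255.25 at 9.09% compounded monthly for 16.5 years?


Compound interest earned = final amount − principal.
A = P(1 + r/n)^(nt) = $29,255.25 × (1 + 0.0909/12)^(12 × 16.5) = $130,354.40
Interest = A − P = $130,354.40 − $29,255.25 = $101,099.15

Interest = A - P = $101,099.15


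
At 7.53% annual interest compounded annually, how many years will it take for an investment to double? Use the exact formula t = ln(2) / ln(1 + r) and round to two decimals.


Doubling condition: (1 + r)^t = 2
Take ln of both sides: t × ln(1 + r) = ln(2)
t = ln(2) / ln(1 + r)
t = 0.693147 / 0.072600
t = 9.55

t = ln(2) / ln(1 + r) = 9.55 years


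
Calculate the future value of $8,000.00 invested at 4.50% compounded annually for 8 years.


Compound interest formula: A = P(1 + r/n)^(nt)
A = $8,000.00 × (1 + 0.045/1)^(1 × 8)
Growth factor: (1 + 0.045/1)^8 = 1.4221006
A = $8,000.00 × 1.4221006
A = $11,376.80

A = P(1 + r/n)^(nt) = $11,376.80


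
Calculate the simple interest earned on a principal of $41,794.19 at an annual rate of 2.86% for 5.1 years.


Simple interest formula: I = P × r × t
I = $41,794.19 × 0.0286 × 5.1
I = $6,096.10

I = P × r × t = $6,096.10


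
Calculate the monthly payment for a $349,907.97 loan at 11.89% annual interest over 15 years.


Loan payment formula: PMT = PV × r / (1 − (1 + r)^(−n))
Monthly rate r = 0.1189/12 ≈ 0.00990833, n = 180 months
Denominator: 1 − (1 + 0.1189/12)^(−180) = 0.8304695
PMT = $349,907.97 × (0.1189/12) / 0.8304695
PMT = $4,174.75 per month

PMT = PV × r / (1-(1+r)^(-n)) = $4,174.75/month


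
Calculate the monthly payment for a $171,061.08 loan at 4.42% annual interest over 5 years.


Loan payment formula: PMT = PV × r / (1 − (1 + r)^(−n))
Monthly rate r = 0.0442/12 ≈ 0.00368333, n = 60 months
Denominator: 1 − (1 + 0.0442/12)^(−60) = 0.1979577
PMT = $171,061.08 × (0.0442/12) / 0.1979577
PMT = $3,182.88 per month

PMT = PV × r / (1-(1+r)^(-n)) = $3,182.88/month


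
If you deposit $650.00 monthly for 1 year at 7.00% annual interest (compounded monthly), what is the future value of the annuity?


Future value of an ordinary annuity: FV = PMT × ((1 + r)^n − 1) / r
Monthly rate r = 0.07/12 ≈ 0.00583333, n = 12
FV = $650.00 × ((1 + 0.07/12)^12 − 1) / (0.07/12)
FV = $650.00 × 12.392585
FV = $8,055.18

FV = PMT × ((1+r)^n - 1)/r = $8,055.18


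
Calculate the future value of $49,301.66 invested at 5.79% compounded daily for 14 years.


Compound interest formula: A = P(1 + r/n)^(nt)
A = $49,301.66 × (1 + 0.0579/365)^(365 × 14)
Growth factor: (1 + 0.0579/365)^5110 = 2.2491125
A = $49,301.66 × 2.2491125
A = $110,884.98

A = P(1 + r/n)^(nt) = $110,884.98


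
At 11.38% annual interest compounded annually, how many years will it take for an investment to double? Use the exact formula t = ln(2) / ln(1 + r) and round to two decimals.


Doubling condition: (1 + r)^t = 2
Take ln of both sides: t × ln(1 + r) = ln(2)
t = ln(2) / ln(1 + r)
t = 0.693147 / 0.107778
t = 6.43

t = ln(2) / ln(1 + r) = 6.43 years


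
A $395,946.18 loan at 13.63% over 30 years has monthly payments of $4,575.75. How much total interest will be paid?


Total paid over the life of the loan = PMT × n.
Total paid = $4,575.75 × 360 = $1,647,270.00
Total interest = total paid − principal = $1,647,270.00 − $395,946.18 = $1,251,323.82

Total interest = (PMT × n) - PV = $1,251,323.82


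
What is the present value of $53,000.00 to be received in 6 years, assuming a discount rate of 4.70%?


Present value formula: PV = FV / (1 + r)^t
PV = $53,000.00 / (1 + 0.047)^6
PV = $53,000.00 / 1.317286
PV = $40,234.24

PV = FV / (1 + r)^t = $40,234.24


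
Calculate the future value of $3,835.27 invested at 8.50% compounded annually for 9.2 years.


Compound interest formula: A = P(1 + r/n)^(nt)
A = $3,835.27 × (1 + 0.085/1)^(1 × 9.2)
Growth factor: (1 + 0.085/1)^9.2 = 2.118135
A = $3,835.27 × 2.118135
A = $8,123.62

A = P(1 + r/n)^(nt) = $8,123.62


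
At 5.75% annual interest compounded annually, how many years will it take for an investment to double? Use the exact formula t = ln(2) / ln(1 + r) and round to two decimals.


Doubling condition: (1 + r)^t = 2
Take ln of both sides: t × ln(1 + r) = ln(2)
t = ln(2) / ln(1 + r)
t = 0.693147 / 0.055908
t = 12.40

t = ln(2) / ln(1 + r) = 12.40 years


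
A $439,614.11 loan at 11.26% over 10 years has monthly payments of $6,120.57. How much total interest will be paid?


Total paid over the life of the loan = PMT × n.
Total paid = $6,120.57 × 120 = $734,468.40
Total interest = total paid − principal = $734,468.40 − $439,614.11 = $294,854.29

Total interest = (PMT × n) - PV = $294,854.29


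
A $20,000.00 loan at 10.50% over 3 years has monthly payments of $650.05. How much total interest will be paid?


Total paid over the life of the loan = PMT × n.
Total paid = $650.05 × 36 = $23,401.80
Total interest = total paid − principal = $23,401.80 − $20,000.00 = $3,401.80

Total interest = (PMT × n) - PV = $3,401.80


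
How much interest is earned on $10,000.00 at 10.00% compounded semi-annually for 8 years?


Compound interest earned = final amount − principal.
A = P(1 + r/n)^(nt) = $10,000.00 × (1 + 0.1/2)^(2 × 8) = $21,828.75
Interest = A − P = $21,828.75 − $10,000.00 = $11,828.75

Interest = A - P = $11,828.75


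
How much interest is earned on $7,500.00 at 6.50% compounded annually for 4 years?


Compound interest earned = final amount − principal.
A = P(1 + r/n)^(nt) = $7,500.00 × (1 + 0.065/1)^(1 × 4) = $9,648.50
Interest = A − P = $9,648.50 − $7,500.00 = $2,148.50

Interest = A - P = $2,148.50


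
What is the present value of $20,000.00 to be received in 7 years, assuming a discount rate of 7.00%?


Present value formula: PV = FV / (1 + r)^t
PV = $20,000.00 / (1 + 0.07)^7
PV = $20,000.00 / 1.6057815
PV = $12,454.99

PV = FV / (1 + r)^t = $12,454.99


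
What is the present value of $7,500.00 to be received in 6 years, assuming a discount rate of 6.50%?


Present value formula: PV = FV / (1 + r)^t
PV = $7,500.00 / (1 + 0.065)^6
PV = $7,500.00 / 1.459142
PV = $5,140.01

PV = FV / (1 + r)^t = $5,140.01


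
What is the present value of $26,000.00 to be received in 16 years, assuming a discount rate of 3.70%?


Present value formula: PV = FV / (1 + r)^t
PV = $26,000.00 / (1 + 0.037)^16
PV = $26,000.00 / 1.788381
PV = $14,538.29

PV = FV / (1 + r)^t = $14,538.29


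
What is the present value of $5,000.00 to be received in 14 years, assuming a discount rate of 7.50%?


Present value formula: PV = FV / (1 + r)^t
PV = $5,000.00 / (1 + 0.075)^14
PV = $5,000.00 / 2.752444
PV = $1,816.57

PV = FV / (1 + r)^t = $1,816.57


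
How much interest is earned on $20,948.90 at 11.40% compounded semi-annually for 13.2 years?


Compound interest earned = final amount − principal.
A = P(1 + r/n)^(nt) = $20,948.90 × (1 + 0.114/2)^(2 × 13.2) = $90,519.24
Interest = A − P = $90,519.24 − $20,948.90 = $69,570.34

Interest = A - P = $69,570.34


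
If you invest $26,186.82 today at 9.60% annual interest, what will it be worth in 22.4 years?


Future value formula: FV = PV × (1 + r)^t
FV = $26,186.82 × (1 + 0.096)^22.4
FV = $26,186.82 × 7.7939284
FV = $204,098.20

FV = PV × (1 + r)^t = $204,098.20


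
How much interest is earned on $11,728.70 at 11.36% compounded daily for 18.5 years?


Compound interest earned = final amount − principal.
A = P(1 + r/n)^(nt) = $11,728.70 × (1 + 0.1136/365)^(365 × 18.5) = $95,900.56
Interest = A − P = $95,900.56 − $11,728.70 = $84,171.86

Interest = A - P = $84,171.86


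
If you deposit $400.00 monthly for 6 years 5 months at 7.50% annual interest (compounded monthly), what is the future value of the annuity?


Future value of an ordinary annuity: FV = PMT × ((1 + r)^n − 1) / r
Monthly rate r = 0.075/12 = 0.00625, n = 77
FV = $400.00 × ((1 + 0.075/12)^77 − 1) / (0.075/12)
FV = $400.00 × 98.507872
FV = $39,403.15

FV = PMT × ((1+r)^n - 1)/r = $39,403.15


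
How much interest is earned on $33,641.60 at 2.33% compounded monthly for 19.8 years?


Compound interest earned = final amount − principal.
A = P(1 + r/n)^(nt) = $33,641.60 × (1 + 0.0233/12)^(12 × 19.8) = $53,338.38
Interest = A − P = $53,338.38 − $33,641.60 = $19,696.78

Interest = A - P = $19,696.78


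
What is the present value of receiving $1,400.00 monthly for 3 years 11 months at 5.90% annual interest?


Present value of an ordinary annuity: PV = PMT × (1 − (1 + r)^(−n)) / r
Monthly rate r = 0.059/12 ≈ 0.00491667, n = 47
PV = $1,400.00 × (1 − (1 + 0.059/12)^(−47)) / (0.059/12)
PV = $1,400.00 × 41.873319
PV = $58,622.65

PV = PMT × (1-(1+r)^(-n))/r = $58,622.65


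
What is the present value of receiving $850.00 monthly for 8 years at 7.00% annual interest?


Present value of an ordinary annuity: PV = PMT × (1 − (1 + r)^(−n)) / r
Monthly rate r = 0.07/12 ≈ 0.00583333, n = 96
PV = $850.00 × (1 − (1 + 0.07/12)^(−96)) / (0.07/12)
PV = $850.00 × 73.347569
PV = $62,345.43

PV = PMT × (1-(1+r)^(-n))/r = $62,345.43


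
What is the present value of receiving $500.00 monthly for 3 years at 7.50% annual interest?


Present value of an ordinary annuity: PV = PMT × (1 − (1 + r)^(−n)) / r
Monthly rate r = 0.075/12 = 0.00625, n = 36
PV = $500.00 × (1 − (1 + 0.075/12)^(−36)) / (0.075/12)
PV = $500.00 × 32.147913
PV = $16,073.96

PV = PMT × (1-(1+r)^(-n))/r = $16,073.96


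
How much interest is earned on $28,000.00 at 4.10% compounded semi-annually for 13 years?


Compound interest earned = final amount − principal.
A = P(1 + r/n)^(nt) = $28,000.00 × (1 + 0.041/2)^(2 × 13) = $47,456.56
Interest = A − P = $47,456.56 − $28,000.00 = $19,456.56

Interest = A - P = $19,456.56


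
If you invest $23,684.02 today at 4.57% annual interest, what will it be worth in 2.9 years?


Future value formula: FV = PV × (1 + r)^t
FV = $23,684.02 × (1 + 0.0457)^2.9
FV = $23,684.02 × 1.1383626
FV = $26,961.00

FV = PV × (1 + r)^t = $26,961.00


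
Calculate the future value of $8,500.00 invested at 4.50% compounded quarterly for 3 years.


Compound interest formula: A = P(1 + r/n)^(nt)
A = $8,500.00 × (1 + 0.045/4)^(4 × 3)
Growth factor: (1 + 0.045/4)^12 = 1.143674
A = $8,500.00 × 1.143674
A = $9,721.23

A = P(1 + r/n)^(nt) = $9,721.23


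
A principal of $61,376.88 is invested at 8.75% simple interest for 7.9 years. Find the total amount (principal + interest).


Total amount formula: A = P(1 + rt) = P + P·r·t
Interest: I = P × r × t = $61,376.88 × 0.0875 × 7.9 = $42,426.77
A = P + I = $61,376.88 + $42,426.77 = $103,803.65

A = P + I = P(1 + rt) = $103,803.65


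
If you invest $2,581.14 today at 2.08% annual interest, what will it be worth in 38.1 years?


Future value formula: FV = PV × (1 + r)^t
FV = $2,581.14 × (1 + 0.0208)^38.1
FV = $2,581.14 × 2.190984
FV = $5,655.24

FV = PV × (1 + r)^t = $5,655.24


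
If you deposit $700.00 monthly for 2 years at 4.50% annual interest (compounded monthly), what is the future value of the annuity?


Future value of an ordinary annuity: FV = PMT × ((1 + r)^n − 1) / r
Monthly rate r = 0.045/12 = 0.00375, n = 24
FV = $700.00 × ((1 + 0.045/12)^24 − 1) / (0.045/12)
FV = $700.00 × 25.064031
FV = $17,544.82

FV = PMT × ((1+r)^n - 1)/r = $17,544.82


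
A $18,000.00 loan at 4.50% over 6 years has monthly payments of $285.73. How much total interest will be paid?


Total paid over the life of the loan = PMT × n.
Total paid = $285.73 × 72 = $20,572.56
Total interest = total paid − principal = $20,572.56 − $18,000.00 = $2,572.56

Total interest = (PMT × n) - PV = $2,572.56


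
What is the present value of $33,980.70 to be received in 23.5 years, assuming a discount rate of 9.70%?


Present value formula: PV = FV / (1 + r)^t
PV = $33,980.70 / (1 + 0.097)^23.5
PV = $33,980.70 / 8.807563
PV = $3,858.13

PV = FV / (1 + r)^t = $3,858.13


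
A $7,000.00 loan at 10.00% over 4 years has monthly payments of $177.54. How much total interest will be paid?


Total paid over the life of the loan = PMT × n.
Total paid = $177.54 × 48 = $8,521.92
Total interest = total paid − principal = $8,521.92 − $7,000.00 = $1,521.92

Total interest = (PMT × n) - PV = $1,521.92


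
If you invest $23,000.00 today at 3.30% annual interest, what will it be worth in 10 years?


Future value formula: FV = PV × (1 + r)^t
FV = $23,000.00 × (1 + 0.033)^10
FV = $23,000.00 × 1.3835766
FV = $31,822.26

FV = PV × (1 + r)^t = $31,822.26


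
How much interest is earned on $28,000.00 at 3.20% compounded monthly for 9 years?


Compound interest earned = final amount − principal.
A = P(1 + r/n)^(nt) = $28,000.00 × (1 + 0.032/12)^(12 × 9) = $37,330.89
Interest = A − P = $37,330.89 − $28,000.00 = $9,330.89

Interest = A - P = $9,330.89


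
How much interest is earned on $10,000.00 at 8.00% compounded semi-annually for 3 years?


Compound interest earned = final amount − principal.
A = P(1 + r/n)^(nt) = $10,000.00 × (1 + 0.08/2)^(2 × 3) = $12,653.19
Interest = A − P = $12,653.19 − $10,000.00 = $2,653.19

Interest = A - P = $2,653.19


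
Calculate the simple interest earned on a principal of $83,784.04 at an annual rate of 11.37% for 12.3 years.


Simple interest formula: I = P × r × t
I = $83,784.04 × 0.1137 × 12.3
I = $117,172.82

I = P × r × t = $117,172.82


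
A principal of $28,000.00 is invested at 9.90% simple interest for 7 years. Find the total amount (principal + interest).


Total amount formula: A = P(1 + rt) = P + P·r·t
Interest: I = P × r × t = $28,000.00 × 0.099 × 7 = $19,404.00
A = P + I = $28,000.00 + $19,404.00 = $47,404.00

A = P + I = P(1 + rt) = $47,404.00


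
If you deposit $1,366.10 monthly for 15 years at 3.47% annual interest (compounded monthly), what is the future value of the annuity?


Future value of an ordinary annuity: FV = PMT × ((1 + r)^n − 1) / r
Monthly rate r = 0.0347/12 ≈ 0.00289167, n = 180
FV = $1,366.10 × ((1 + 0.0347/12)^180 − 1) / (0.0347/12)
FV = $1,366.10 × 235.713659
FV = $322,008.43

FV = PMT × ((1+r)^n - 1)/r = $322,008.43


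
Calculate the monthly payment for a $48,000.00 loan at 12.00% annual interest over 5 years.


Loan payment formula: PMT = PV × r / (1 − (1 + r)^(−n))
Monthly rate r = 0.12/12 = 0.01, n = 60 months
Denominator: 1 − (1 + 0.12/12)^(−60) = 0.449550
PMT = $48,000.00 × (0.12/12) / 0.449550
PMT = $1,067.73 per month

PMT = PV × r / (1-(1+r)^(-n)) = $1,067.73/month


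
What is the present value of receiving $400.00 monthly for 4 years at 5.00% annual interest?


Present value of an ordinary annuity: PV = PMT × (1 − (1 + r)^(−n)) / r
Monthly rate r = 0.05/12 ≈ 0.00416667, n = 48
PV = $400.00 × (1 − (1 + 0.05/12)^(−48)) / (0.05/12)
PV = $400.00 × 43.422956
PV = $17,369.18

PV = PMT × (1-(1+r)^(-n))/r = $17,369.18


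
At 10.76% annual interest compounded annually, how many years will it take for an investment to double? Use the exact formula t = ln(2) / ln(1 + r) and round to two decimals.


Doubling condition: (1 + r)^t = 2
Take ln of both sides: t × ln(1 + r) = ln(2)
t = ln(2) / ln(1 + r)
t = 0.693147 / 0.102196
t = 6.78

t = ln(2) / ln(1 + r) = 6.78 years


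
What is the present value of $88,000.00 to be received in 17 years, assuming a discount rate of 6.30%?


Present value formula: PV = FV / (1 + r)^t
PV = $88,000.00 / (1 + 0.063)^17
PV = $88,000.00 / 2.825306
PV = $31,147.07

PV = FV / (1 + r)^t = $31,147.07


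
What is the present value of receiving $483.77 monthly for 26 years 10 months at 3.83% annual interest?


Present value of an ordinary annuity: PV = PMT × (1 − (1 + r)^(−n)) / r
Monthly rate r = 0.0383/12 ≈ 0.00319167, n = 322
PV = $483.77 × (1 − (1 + 0.0383/12)^(−322)) / (0.0383/12)
PV = $483.77 × 201.020634
PV = $97,247.75

PV = PMT × (1-(1+r)^(-n))/r = $97,247.75


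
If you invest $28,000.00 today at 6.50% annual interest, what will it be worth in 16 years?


Future value formula: FV = PV × (1 + r)^t
FV = $28,000.00 × (1 + 0.065)^16
FV = $28,000.00 × 2.7390107
FV = $76,692.30

FV = PV × (1 + r)^t = $76,692.30


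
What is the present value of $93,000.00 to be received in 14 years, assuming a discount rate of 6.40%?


Present value formula: PV = FV / (1 + r)^t
PV = $93,000.00 / (1 + 0.064)^14
PV = $93,000.00 / 2.383322
PV = $39,021.16

PV = FV / (1 + r)^t = $39,021.16


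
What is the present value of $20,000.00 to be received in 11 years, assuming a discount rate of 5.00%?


Present value formula: PV = FV / (1 + r)^t
PV = $20,000.00 / (1 + 0.05)^11
PV = $20,000.00 / 1.710339
PV = $11,693.59

PV = FV / (1 + r)^t = $11,693.59


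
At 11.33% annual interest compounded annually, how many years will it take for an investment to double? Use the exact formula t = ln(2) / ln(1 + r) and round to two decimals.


Doubling condition: (1 + r)^t = 2
Take ln of both sides: t × ln(1 + r) = ln(2)
t = ln(2) / ln(1 + r)
t = 0.693147 / 0.107329
t = 6.46

t = ln(2) / ln(1 + r) = 6.46 years


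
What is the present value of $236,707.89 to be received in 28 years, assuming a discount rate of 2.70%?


Present value formula: PV = FV / (1 + r)^t
PV = $236,707.89 / (1 + 0.027)^28
PV = $236,707.89 / 2.1084942
PV = $112,263.95

PV = FV / (1 + r)^t = $112,263.95


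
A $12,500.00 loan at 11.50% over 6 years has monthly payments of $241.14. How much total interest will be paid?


Total paid over the life of the loan = PMT × n.
Total paid = $241.14 × 72 = $17,362.08
Total interest = total paid − principal = $17,362.08 − $12,500.00 = $4,862.08

Total interest = (PMT × n) - PV = $4,862.08


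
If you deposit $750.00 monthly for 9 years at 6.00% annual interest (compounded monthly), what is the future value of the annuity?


Future value of an ordinary annuity: FV = PMT × ((1 + r)^n − 1) / r
Monthly rate r = 0.06/12 = 0.005, n = 108
FV = $750.00 × ((1 + 0.06/12)^108 − 1) / (0.06/12)
FV = $750.00 × 142.7398998
FV = $107,054.92

FV = PMT × ((1+r)^n - 1)/r = $107,054.92


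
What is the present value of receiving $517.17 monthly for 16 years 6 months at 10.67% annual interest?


Present value of an ordinary annuity: PV = PMT × (1 − (1 + r)^(−n)) / r
Monthly rate r = 0.1067/12 ≈ 0.00889167, n = 198
PV = $517.17 × (1 − (1 + 0.1067/12)^(−198)) / (0.1067/12)
PV = $517.17 × 92.975434
PV = $48,084.11

PV = PMT × (1-(1+r)^(-n))/r = $48,084.11


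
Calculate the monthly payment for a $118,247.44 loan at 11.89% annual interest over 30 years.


Loan payment formula: PMT = PV × r / (1 − (1 + r)^(−n))
Monthly rate r = 0.1189/12 ≈ 0.00990833, n = 360 months
Denominator: 1 − (1 + 0.1189/12)^(−360) = 0.9712594
PMT = $118,247.44 × (0.1189/12) / 0.9712594
PMT = $1,206.30 per month

PMT = PV × r / (1-(1+r)^(-n)) = $1,206.30/month


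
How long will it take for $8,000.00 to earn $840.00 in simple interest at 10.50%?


Rearrange the simple interest formula for t:
I = P × r × t  ⇒  t = I / (P × r)
t = $840.00 / ($8,000.00 × 0.105)
t = 1

t = I/(P×r) = 1 year


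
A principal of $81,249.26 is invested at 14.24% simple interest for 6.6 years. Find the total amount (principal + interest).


Total amount formula: A = P(1 + rt) = P + P·r·t
Interest: I = P × r × t = $81,249.26 × 0.1424 × 6.6 = $76,361.30
A = P + I = $81,249.26 + $76,361.30 = $157,610.56

A = P + I = P(1 + rt) = $157,610.56


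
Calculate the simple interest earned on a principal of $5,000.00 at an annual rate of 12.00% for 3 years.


Simple interest formula: I = P × r × t
I = $5,000.00 × 0.12 × 3
I = $1,800.00

I = P × r × t = $1,800.00


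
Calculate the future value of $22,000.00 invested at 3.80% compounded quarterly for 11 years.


Compound interest formula: A = P(1 + r/n)^(nt)
A = $22,000.00 × (1 + 0.038/4)^(4 × 11)
Growth factor: (1 + 0.038/4)^44 = 1.515927
A = $22,000.00 × 1.515927
A = $33,350.39

A = P(1 + r/n)^(nt) = $33,350.39


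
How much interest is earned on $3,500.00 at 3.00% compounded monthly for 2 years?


Compound interest earned = final amount − principal.
A = P(1 + r/n)^(nt) = $3,500.00 × (1 + 0.03/12)^(12 × 2) = $3,716.15
Interest = A − P = $3,716.15 − $3,500.00 = $216.15

Interest = A - P = $216.15


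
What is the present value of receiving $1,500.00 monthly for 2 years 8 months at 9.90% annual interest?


Present value of an ordinary annuity: PV = PMT × (1 − (1 + r)^(−n)) / r
Monthly rate r = 0.099/12 = 0.00825, n = 32
PV = $1,500.00 × (1 − (1 + 0.099/12)^(−32)) / (0.099/12)
PV = $1,500.00 × 28.023546
PV = $42,035.32

PV = PMT × (1-(1+r)^(-n))/r = $42,035.32


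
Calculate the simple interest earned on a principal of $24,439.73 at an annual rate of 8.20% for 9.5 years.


Simple interest formula: I = P × r × t
I = $24,439.73 × 0.082 × 9.5
I = $19,038.55

I = P × r × t = $19,038.55


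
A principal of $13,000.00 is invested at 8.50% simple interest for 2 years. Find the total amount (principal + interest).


Total amount formula: A = P(1 + rt) = P + P·r·t
Interest: I = P × r × t = $13,000.00 × 0.085 × 2 = $2,210.00
A = P + I = $13,000.00 + $2,210.00 = $15,210.00

A = P + I = P(1 + rt) = $15,210.00


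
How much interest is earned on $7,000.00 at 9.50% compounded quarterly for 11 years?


Compound interest earned = final amount − principal.
A = P(1 + r/n)^(nt) = $7,000.00 × (1 + 0.095/4)^(4 × 11) = $19,662.12
Interest = A − P = $19,662.12 − $7,000.00 = $12,662.12

Interest = A - P = $12,662.12


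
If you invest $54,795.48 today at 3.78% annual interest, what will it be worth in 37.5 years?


Future value formula: FV = PV × (1 + r)^t
FV = $54,795.48 × (1 + 0.0378)^37.5
FV = $54,795.48 × 4.0203373
FV = $220,296.31

FV = PV × (1 + r)^t = $220,296.31


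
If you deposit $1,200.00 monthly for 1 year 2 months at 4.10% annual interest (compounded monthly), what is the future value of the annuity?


Future value of an ordinary annuity: FV = PMT × ((1 + r)^n − 1) / r
Monthly rate r = 0.041/12 ≈ 0.00341667, n = 14
FV = $1,200.00 × ((1 + 0.041/12)^14 − 1) / (0.041/12)
FV = $1,200.00 × 14.315206
FV = $17,178.25

FV = PMT × ((1+r)^n - 1)/r = $17,178.25


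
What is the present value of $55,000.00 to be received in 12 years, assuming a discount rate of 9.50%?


Present value formula: PV = FV / (1 + r)^t
PV = $55,000.00 / (1 + 0.095)^12
PV = $55,000.00 / 2.971457
PV = $18,509.44

PV = FV / (1 + r)^t = $18,509.44


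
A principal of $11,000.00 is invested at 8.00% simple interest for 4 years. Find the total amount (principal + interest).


Total amount formula: A = P(1 + rt) = P + P·r·t
Interest: I = P × r × t = $11,000.00 × 0.08 × 4 = $3,520.00
A = P + I = $11,000.00 + $3,520.00 = $14,520.00

A = P + I = P(1 + rt) = $14,520.00


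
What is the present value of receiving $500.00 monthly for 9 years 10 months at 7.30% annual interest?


Present value of an ordinary annuity: PV = PMT × (1 − (1 + r)^(−n)) / r
Monthly rate r = 0.073/12 ≈ 0.00608333, n = 118
PV = $500.00 × (1 − (1 + 0.073/12)^(−118)) / (0.073/12)
PV = $500.00 × 84.021375
PV = $42,010.69

PV = PMT × (1-(1+r)^(-n))/r = $42,010.69


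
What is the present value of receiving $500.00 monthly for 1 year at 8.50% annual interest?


Present value of an ordinary annuity: PV = PMT × (1 − (1 + r)^(−n)) / r
Monthly rate r = 0.085/12 ≈ 0.00708333, n = 12
PV = $500.00 × (1 − (1 + 0.085/12)^(−12)) / (0.085/12)
PV = $500.00 × 11.465289
PV = $5,732.64

PV = PMT × (1-(1+r)^(-n))/r = $5,732.64


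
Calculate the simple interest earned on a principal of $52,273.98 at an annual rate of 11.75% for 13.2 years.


Simple interest formula: I = P × r × t
I = $52,273.98 × 0.1175 × 13.2
I = $81,076.94

I = P × r × t = $81,076.94


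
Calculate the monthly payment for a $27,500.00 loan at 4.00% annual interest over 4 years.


Loan payment formula: PMT = PV × r / (1 − (1 + r)^(−n))
Monthly rate r = 0.04/12 ≈ 0.00333333, n = 48 months
Denominator: 1 − (1 + 0.04/12)^(−48) = 0.1476294
PMT = $27,500.00 × (0.04/12) / 0.1476294
PMT = $620.92 per month

PMT = PV × r / (1-(1+r)^(-n)) = $620.92/month


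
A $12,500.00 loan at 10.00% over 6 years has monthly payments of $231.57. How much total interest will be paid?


Total paid over the life of the loan = PMT × n.
Total paid = $231.57 × 72 = $16,673.04
Total interest = total paid − principal = $16,673.04 − $12,500.00 = $4,173.04

Total interest = (PMT × n) - PV = $4,173.04


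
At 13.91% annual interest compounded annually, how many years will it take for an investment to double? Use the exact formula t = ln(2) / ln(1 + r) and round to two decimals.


Doubling condition: (1 + r)^t = 2
Take ln of both sides: t × ln(1 + r) = ln(2)
t = ln(2) / ln(1 + r)
t = 0.693147 / 0.130238
t = 5.32

t = ln(2) / ln(1 + r) = 5.32 years


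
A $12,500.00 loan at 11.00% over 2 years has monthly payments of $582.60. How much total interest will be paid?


Total paid over the life of the loan = PMT × n.
Total paid = $582.60 × 24 = $13,982.40
Total interest = total paid − principal = $13,982.40 − $12,500.00 = $1,482.40

Total interest = (PMT × n) - PV = $1,482.40


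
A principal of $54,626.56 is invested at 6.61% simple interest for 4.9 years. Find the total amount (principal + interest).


Total amount formula: A = P(1 + rt) = P + P·r·t
Interest: I = P × r × t = $54,626.56 × 0.0661 × 4.9 = $17,693.00
A = P + I = $54,626.56 + $17,693.00 = $72,319.56

A = P + I = P(1 + rt) = $72,319.56


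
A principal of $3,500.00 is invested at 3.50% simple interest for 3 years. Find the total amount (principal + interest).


Total amount formula: A = P(1 + rt) = P + P·r·t
Interest: I = P × r × t = $3,500.00 × 0.035 × 3 = $367.50
A = P + I = $3,500.00 + $367.50 = $3,867.50

A = P + I = P(1 + rt) = $3,867.50


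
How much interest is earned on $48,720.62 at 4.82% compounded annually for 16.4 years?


Compound interest earned = final amount − principal.
A = P(1 + r/n)^(nt) = $48,720.62 × (1 + 0.0482/1)^(1 × 16.4) = $105,437.95
Interest = A − P = $105,437.95 − $48,720.62 = $56,717.33

Interest = A - P = $56,717.33


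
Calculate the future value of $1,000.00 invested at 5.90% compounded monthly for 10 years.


Compound interest formula: A = P(1 + r/n)^(nt)
A = $1,000.00 × (1 + 0.059/12)^(12 × 10)
Growth factor: (1 + 0.059/12)^120 = 1.801382
A = $1,000.00 × 1.801382
A = $1,801.38

A = P(1 + r/n)^(nt) = $1,801.38


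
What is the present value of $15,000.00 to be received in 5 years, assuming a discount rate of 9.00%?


Present value formula: PV = FV / (1 + r)^t
PV = $15,000.00 / (1 + 0.09)^5
PV = $15,000.00 / 1.538624
PV = $9,748.97

PV = FV / (1 + r)^t = $9,748.97


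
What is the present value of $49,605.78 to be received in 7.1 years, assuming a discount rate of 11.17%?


Present value formula: PV = FV / (1 + r)^t
PV = $49,605.78 / (1 + 0.1117)^7.1
PV = $49,605.78 / 2.120860
PV = $23,389.46

PV = FV / (1 + r)^t = $23,389.46


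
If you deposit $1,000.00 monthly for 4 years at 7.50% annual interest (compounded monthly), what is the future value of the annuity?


Future value of an ordinary annuity: FV = PMT × ((1 + r)^n − 1) / r
Monthly rate r = 0.075/12 = 0.00625, n = 48
FV = $1,000.00 × ((1 + 0.075/12)^48 − 1) / (0.075/12)
FV = $1,000.00 × 55.775864
FV = $55,775.86

FV = PMT × ((1+r)^n - 1)/r = $55,775.86


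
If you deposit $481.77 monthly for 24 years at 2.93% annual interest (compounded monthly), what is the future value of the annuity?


Future value of an ordinary annuity: FV = PMT × ((1 + r)^n − 1) / r
Monthly rate r = 0.0293/12 ≈ 0.00244167, n = 288
FV = $481.77 × ((1 + 0.0293/12)^288 − 1) / (0.0293/12)
FV = $481.77 × 417.123387
FV = $200,957.53

FV = PMT × ((1+r)^n - 1)/r = $200,957.53


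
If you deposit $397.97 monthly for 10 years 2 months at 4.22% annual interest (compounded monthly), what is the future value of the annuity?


Future value of an ordinary annuity: FV = PMT × ((1 + r)^n − 1) / r
Monthly rate r = 0.0422/12 ≈ 0.00351667, n = 122
FV = $397.97 × ((1 + 0.0422/12)^122 − 1) / (0.0422/12)
FV = $397.97 × 152.023737
FV = $60,500.89

FV = PMT × ((1+r)^n - 1)/r = $60,500.89


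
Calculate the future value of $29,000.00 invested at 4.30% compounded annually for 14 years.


Compound interest formula: A = P(1 + r/n)^(nt)
A = $29,000.00 × (1 + 0.043/1)^(1 × 14)
Growth factor: (1 + 0.043/1)^14 = 1.802936
A = $29,000.00 × 1.802936
A = $52,285.14

A = P(1 + r/n)^(nt) = $52,285.14


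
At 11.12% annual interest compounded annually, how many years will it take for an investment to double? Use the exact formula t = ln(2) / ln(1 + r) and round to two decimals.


Doubling condition: (1 + r)^t = 2
Take ln of both sides: t × ln(1 + r) = ln(2)
t = ln(2) / ln(1 + r)
t = 0.693147 / 0.105441
t = 6.57

t = ln(2) / ln(1 + r) = 6.57 years


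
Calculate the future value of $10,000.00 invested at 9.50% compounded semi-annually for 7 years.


Compound interest formula: A = P(1 + r/n)^(nt)
A = $10,000.00 × (1 + 0.095/2)^(2 × 7)
Growth factor: (1 + 0.095/2)^14 = 1.914946
A = $10,000.00 × 1.914946
A = $19,149.46

A = P(1 + r/n)^(nt) = $19,149.46


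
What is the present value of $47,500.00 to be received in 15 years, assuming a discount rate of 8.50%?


Present value formula: PV = FV / (1 + r)^t
PV = $47,500.00 / (1 + 0.085)^15
PV = $47,500.00 / 3.399743
PV = $13,971.64

PV = FV / (1 + r)^t = $13,971.64


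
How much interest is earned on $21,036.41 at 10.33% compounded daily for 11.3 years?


Compound interest earned = final amount − principal.
A = P(1 + r/n)^(nt) = $21,036.41 × (1 + 0.1033/365)^(365 × 11.3) = $67,584.56
Interest = A − P = $67,584.56 − $21,036.41 = $46,548.15

Interest = A - P = $46,548.15


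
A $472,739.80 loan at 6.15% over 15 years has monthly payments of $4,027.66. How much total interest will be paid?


Total paid over the life of the loan = PMT × n.
Total paid = $4,027.66 × 180 = $724,978.80
Total interest = total paid − principal = $724,978.80 − $472,739.80 = $252,239.00

Total interest = (PMT × n) - PV = $252,239.00


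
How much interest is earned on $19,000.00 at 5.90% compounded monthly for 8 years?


Compound interest earned = final amount − principal.
A = P(1 + r/n)^(nt) = $19,000.00 × (1 + 0.059/12)^(12 × 8) = $30,425.54
Interest = A − P = $30,425.54 − $19,000.00 = $11,425.54

Interest = A - P = $11,425.54


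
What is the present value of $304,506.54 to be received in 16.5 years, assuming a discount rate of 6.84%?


Present value formula: PV = FV / (1 + r)^t
PV = $304,506.54 / (1 + 0.0684)^16.5
PV = $304,506.54 / 2.9792641
PV = $102,208.64

PV = FV / (1 + r)^t = $102,208.64


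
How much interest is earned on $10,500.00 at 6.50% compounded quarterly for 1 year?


Compound interest earned = final amount − principal.
A = P(1 + r/n)^(nt) = $10,500.00 × (1 + 0.065/4)^(4 × 1) = $11,199.32
Interest = A − P = $11,199.32 − $10,500.00 = $699.32

Interest = A - P = $699.32


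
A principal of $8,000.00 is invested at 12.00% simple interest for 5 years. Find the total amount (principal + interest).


Total amount formula: A = P(1 + rt) = P + P·r·t
Interest: I = P × r × t = $8,000.00 × 0.12 × 5 = $4,800.00
A = P + I = $8,000.00 + $4,800.00 = $12,800.00

A = P + I = P(1 + rt) = $12,800.00


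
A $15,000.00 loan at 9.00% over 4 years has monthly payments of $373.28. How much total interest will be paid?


Total paid over the life of the loan = PMT × n.
Total paid = $373.28 × 48 = $17,917.44
Total interest = total paid − principal = $17,917.44 − $15,000.00 = $2,917.44

Total interest = (PMT × n) - PV = $2,917.44


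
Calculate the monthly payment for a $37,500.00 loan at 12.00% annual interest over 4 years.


Loan payment formula: PMT = PV × r / (1 − (1 + r)^(−n))
Monthly rate r = 0.12/12 = 0.01, n = 48 months
Denominator: 1 − (1 + 0.12/12)^(−48) = 0.379740
PMT = $37,500.00 × (0.12/12) / 0.379740
PMT = $987.52 per month

PMT = PV × r / (1-(1+r)^(-n)) = $987.52/month


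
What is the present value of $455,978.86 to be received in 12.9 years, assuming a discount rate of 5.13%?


Present value formula: PV = FV / (1 + r)^t
PV = $455,978.86 / (1 + 0.0513)^12.9
PV = $455,978.86 / 1.90666314
PV = $239,150.19

PV = FV / (1 + r)^t = $239,150.19


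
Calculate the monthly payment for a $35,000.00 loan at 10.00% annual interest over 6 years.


Loan payment formula: PMT = PV × r / (1 − (1 + r)^(−n))
Monthly rate r = 0.1/12 ≈ 0.00833333, n = 72 months
Denominator: 1 − (1 + 0.1/12)^(−72) = 0.449822
PMT = $35,000.00 × (0.1/12) / 0.449822
PMT = $648.40 per month

PMT = PV × r / (1-(1+r)^(-n)) = $648.40/month


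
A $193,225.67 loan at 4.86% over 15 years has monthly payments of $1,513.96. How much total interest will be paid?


Total paid over the life of the loan = PMT × n.
Total paid = $1,513.96 × 180 = $272,512.80
Total interest = total paid − principal = $272,512.80 − $193,225.67 = $79,287.13

Total interest = (PMT × n) - PV = $79,287.13
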